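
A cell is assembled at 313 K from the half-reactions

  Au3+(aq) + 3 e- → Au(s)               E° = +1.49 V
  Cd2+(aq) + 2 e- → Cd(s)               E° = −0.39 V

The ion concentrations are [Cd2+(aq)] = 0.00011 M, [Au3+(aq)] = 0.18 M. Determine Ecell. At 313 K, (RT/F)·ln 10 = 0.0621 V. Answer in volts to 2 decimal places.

Au³⁺/Au is reduced (cathode, E° = +1.49 V) and Cd²⁺/Cd is oxidized (anode).
The standard potential is +1.49 − (−0.39) = +1.88 V and the balanced reaction transfers n = 6 electrons.
The balanced reaction is 2 Au3+(aq) + 3 Cd(s) → 2 Au(s) + 3 Cd2+(aq), so Q = [Cd2+(aq)]^3 / [Au3+(aq)]^2 = 4.11×10^−11 and log Q = −10.386.
Applying E = E° − (RT ln10/nF)·log Q gives +1.88 − (0.0621/6)(−10.386) = +1.99 V.

+1.99 V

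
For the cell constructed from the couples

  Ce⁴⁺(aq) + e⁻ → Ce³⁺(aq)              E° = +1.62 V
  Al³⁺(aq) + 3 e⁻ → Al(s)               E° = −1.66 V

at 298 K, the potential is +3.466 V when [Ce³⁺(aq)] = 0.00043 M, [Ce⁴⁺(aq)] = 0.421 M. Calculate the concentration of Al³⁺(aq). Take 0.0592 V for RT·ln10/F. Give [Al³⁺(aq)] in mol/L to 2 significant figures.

0.35 M

With Ce⁴⁺/Ce³⁺ at the cathode and Al³⁺/Al at the anode, E°cell = +1.62 − (−1.66) = +3.28 V (n = 3).
Rearranging E = E° − (0.0592/n)·log Q gives log Q = 3(+3.28 − (+3.466))/0.0592 = −9.426.
For 3 Ce⁴⁺(aq) + Al(s) → 3 Ce³⁺(aq) + Al³⁺(aq), the reaction quotient is Q = ([Ce³⁺(aq)]^3·[Al³⁺(aq)]) / [Ce⁴⁺(aq)]^3.
Solving for the unknown gives log [Al³⁺(aq)] = −0.454, so [Al³⁺(aq)] ≈ 0.35 M.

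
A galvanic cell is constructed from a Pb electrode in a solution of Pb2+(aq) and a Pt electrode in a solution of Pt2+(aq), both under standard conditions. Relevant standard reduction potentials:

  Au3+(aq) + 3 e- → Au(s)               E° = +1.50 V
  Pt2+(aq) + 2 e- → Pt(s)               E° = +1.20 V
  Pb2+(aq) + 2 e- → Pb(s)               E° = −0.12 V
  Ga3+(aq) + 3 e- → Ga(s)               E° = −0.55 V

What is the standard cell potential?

+1.32 V

Of the two couples in this cell, the one with the more positive reduction potential is reduced at the cathode: here that is Pt²⁺/Pt (+1.20 V); Pb²⁺/Pb (−0.12 V) is the anode.
E°cell = E°(cathode) − E°(anode) = +1.20 − (−0.12) = +1.32 V.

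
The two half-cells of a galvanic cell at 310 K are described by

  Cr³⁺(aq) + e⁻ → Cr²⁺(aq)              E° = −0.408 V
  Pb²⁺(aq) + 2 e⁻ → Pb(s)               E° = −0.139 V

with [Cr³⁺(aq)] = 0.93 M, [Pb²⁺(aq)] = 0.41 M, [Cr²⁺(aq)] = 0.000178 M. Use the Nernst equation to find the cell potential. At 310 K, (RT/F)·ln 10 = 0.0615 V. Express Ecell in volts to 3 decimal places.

+0.028 V

The Pb²⁺/Pb couple has the more positive E°, so it is the cathode; Cr³⁺/Cr²⁺ is the anode.
The standard potential is −0.139 − (−0.408) = +0.269 V and the balanced reaction transfers n = 2 electrons.
The balanced reaction is Pb²⁺(aq) + 2 Cr²⁺(aq) → Pb(s) + 2 Cr³⁺(aq), so Q = [Cr³⁺(aq)]^2 / ([Pb²⁺(aq)]·[Cr²⁺(aq)]^2) = 6.66×10^7 and log Q = 7.823.
Applying E = E° − (RT ln10/nF)·log Q gives +0.269 − (0.0615/2)(7.823) = +0.028 V.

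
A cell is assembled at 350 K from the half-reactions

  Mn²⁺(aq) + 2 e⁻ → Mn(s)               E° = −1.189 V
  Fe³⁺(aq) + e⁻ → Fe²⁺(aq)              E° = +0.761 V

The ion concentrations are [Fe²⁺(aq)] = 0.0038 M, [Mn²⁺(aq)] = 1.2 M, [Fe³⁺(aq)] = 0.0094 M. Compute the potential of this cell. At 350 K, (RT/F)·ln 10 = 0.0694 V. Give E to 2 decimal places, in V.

Since E°(Fe³⁺/Fe²⁺) > E°(Mn²⁺/Mn), Fe³⁺/Fe²⁺ serves as the cathode.
E°cell = +0.761 − (−1.189) = +1.950 V, with n = 2 electrons transferred.
The balanced reaction is 2 Fe³⁺(aq) + Mn(s) → 2 Fe²⁺(aq) + Mn²⁺(aq), so Q = ([Fe²⁺(aq)]^2·[Mn²⁺(aq)]) / [Fe³⁺(aq)]^2 = 0.196 and log Q = −0.708.
Applying E = E° − (RT ln10/nF)·log Q gives +1.950 − (0.0694/2)(−0.708) = +1.97 V.

+1.97 V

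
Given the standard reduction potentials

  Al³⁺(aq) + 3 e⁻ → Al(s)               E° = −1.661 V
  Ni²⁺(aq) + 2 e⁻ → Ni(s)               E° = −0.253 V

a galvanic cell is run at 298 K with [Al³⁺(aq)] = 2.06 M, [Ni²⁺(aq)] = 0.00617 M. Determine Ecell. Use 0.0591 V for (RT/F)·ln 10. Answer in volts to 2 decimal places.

+1.34 V

Ni²⁺/Ni is reduced (cathode, E° = −0.253 V) and Al³⁺/Al is oxidized (anode).
E°cell = −0.253 − (−1.661) = +1.408 V, with n = 6 electrons transferred.
Balancing gives 3 Ni²⁺(aq) + 2 Al(s) → 3 Ni(s) + 2 Al³⁺(aq); hence Q = [Al³⁺(aq)]^2 / [Ni²⁺(aq)]^3 = 1.81×10^7 (log Q = 7.257).
E = E° − (0.0591/n)·log Q = +1.408 − (0.0591/6)(7.257) = +1.34 V.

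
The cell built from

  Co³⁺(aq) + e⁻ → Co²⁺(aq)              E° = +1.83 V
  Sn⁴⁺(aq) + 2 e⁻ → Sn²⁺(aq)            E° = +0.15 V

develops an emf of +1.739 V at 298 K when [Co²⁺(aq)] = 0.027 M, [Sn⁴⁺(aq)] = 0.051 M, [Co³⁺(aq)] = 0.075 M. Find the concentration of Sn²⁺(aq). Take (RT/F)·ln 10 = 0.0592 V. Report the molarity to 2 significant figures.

0.65 M

The Co³⁺/Co²⁺ couple has the larger reduction potential, so it is the cathode: E°cell = +1.83 − (+0.15) = +1.68 V and n = 2.
From the Nernst equation, log Q = n(E° − E)/0.0592 = 2·(+1.68 − (+1.739))/0.0592 = −1.993.
Balancing electrons gives 2 Co³⁺(aq) + Sn²⁺(aq) → 2 Co²⁺(aq) + Sn⁴⁺(aq); thus Q = ([Co²⁺(aq)]^2·[Sn⁴⁺(aq)]) / ([Co³⁺(aq)]^2·[Sn²⁺(aq)]).
Isolating [Sn²⁺(aq)] in Q = 10^{−1.993} yields log [Sn²⁺(aq)] = −0.187, i.e. 0.65 M.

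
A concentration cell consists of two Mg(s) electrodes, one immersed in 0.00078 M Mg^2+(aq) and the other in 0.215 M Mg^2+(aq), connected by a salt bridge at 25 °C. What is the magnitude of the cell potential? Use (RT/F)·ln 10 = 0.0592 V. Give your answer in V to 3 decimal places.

For a concentration cell E°cell = 0, since both electrodes use the same couple.
The compartment with the higher Mg^2+(aq) concentration (0.215 M) acts as the cathode; ions are reduced there and produced at the dilute (0.00078 M) anode.
With n = 2, Ecell = −(0.0592/2)·log([dilute]/[conc]) = −(0.0592/2)·log(0.00078/0.215) = +0.072 V.

0.072 V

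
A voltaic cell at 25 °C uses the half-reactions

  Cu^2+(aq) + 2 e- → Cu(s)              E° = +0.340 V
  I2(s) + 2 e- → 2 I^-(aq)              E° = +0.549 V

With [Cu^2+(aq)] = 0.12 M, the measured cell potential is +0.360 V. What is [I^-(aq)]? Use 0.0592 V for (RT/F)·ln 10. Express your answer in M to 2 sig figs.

0.0081 M

I₂/I⁻ is the cathode (higher E°); E°cell = +0.549 − (+0.340) = +0.209 V with n = 2.
Since E = E° − (0.0592/n)·log Q, log Q = n(E° − E)/0.0592 = −5.101.
For I2(s) + Cu(s) → 2 I^-(aq) + Cu^2+(aq), the reaction quotient is Q = [I^-(aq)]^2·[Cu^2+(aq)].
Isolating [I^-(aq)] in Q = 10^{−5.101} yields log [I^-(aq)] = −2.090, i.e. 0.0081 M.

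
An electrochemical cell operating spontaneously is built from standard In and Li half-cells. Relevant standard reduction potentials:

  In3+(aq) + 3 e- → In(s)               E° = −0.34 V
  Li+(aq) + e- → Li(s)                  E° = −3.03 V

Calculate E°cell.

The In³⁺/In couple has the higher E°, so In ion is reduced (cathode) and Li is oxidized (anode).
E°cell = E°(cathode) − E°(anode) = −0.34 − (−3.03) = +2.69 V.

+2.69 V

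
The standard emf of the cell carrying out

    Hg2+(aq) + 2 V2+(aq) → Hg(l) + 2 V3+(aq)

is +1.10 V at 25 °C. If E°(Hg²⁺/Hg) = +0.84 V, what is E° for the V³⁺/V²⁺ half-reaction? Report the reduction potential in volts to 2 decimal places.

−0.26 V

In the reaction as written the Hg²⁺/Hg couple is reduced (cathode) and V³⁺/V²⁺ is oxidized (anode), so E°cell = E°(Hg²⁺/Hg) − E°(V³⁺/V²⁺).
E°(V³⁺/V²⁺) = E°(cathode) − E°cell = +0.84 − (+1.10) = −0.26 V.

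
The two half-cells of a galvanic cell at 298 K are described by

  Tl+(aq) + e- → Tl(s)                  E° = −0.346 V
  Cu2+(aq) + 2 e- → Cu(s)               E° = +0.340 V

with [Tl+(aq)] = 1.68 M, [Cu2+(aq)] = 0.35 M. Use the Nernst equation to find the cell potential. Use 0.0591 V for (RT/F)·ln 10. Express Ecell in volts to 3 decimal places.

+0.659 V

Since E°(Cu²⁺/Cu) > E°(Tl⁺/Tl), Cu²⁺/Cu serves as the cathode.
E°cell = +0.340 − (−0.346) = +0.686 V, with n = 2 electrons transferred.
Balancing gives Cu2+(aq) + 2 Tl(s) → Cu(s) + 2 Tl+(aq); hence Q = [Tl+(aq)]^2 / [Cu2+(aq)] = 8.06 (log Q = 0.907).
By the Nernst equation, E = +0.686 − (0.0591/2)·(0.907) = +0.659 V.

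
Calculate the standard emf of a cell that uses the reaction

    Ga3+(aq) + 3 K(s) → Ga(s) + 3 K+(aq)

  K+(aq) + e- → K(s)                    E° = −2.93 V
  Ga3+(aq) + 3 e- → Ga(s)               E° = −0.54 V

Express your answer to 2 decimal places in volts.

Ga3+(aq) gains electrons, so the Ga³⁺/Ga couple is the cathode; the K⁺/K couple is the anode.
E°cell = E°(cathode) − E°(anode) = −0.54 − (−2.93) = +2.39 V.
The positive value indicates the reaction is spontaneous as written.

+2.39 V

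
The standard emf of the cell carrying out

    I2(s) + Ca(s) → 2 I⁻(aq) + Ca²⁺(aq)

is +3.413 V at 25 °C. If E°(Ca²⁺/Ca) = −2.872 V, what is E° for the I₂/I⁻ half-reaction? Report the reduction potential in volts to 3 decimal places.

+0.541 V

In the reaction as written the I₂/I⁻ couple is reduced (cathode) and Ca²⁺/Ca is oxidized (anode), so E°cell = E°(I₂/I⁻) − E°(Ca²⁺/Ca).
E°(I₂/I⁻) = E°cell + E°(anode) = +3.413 + (−2.872) = +0.541 V.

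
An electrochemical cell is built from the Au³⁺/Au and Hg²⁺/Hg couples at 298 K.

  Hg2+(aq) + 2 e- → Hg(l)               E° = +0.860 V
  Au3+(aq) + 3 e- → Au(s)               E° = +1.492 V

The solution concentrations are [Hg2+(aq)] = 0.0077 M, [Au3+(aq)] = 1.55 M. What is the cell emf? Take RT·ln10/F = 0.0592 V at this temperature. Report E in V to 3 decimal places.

Au³⁺/Au is reduced (cathode, E° = +1.492 V) and Hg²⁺/Hg is oxidized (anode).
E°cell = E°cat − E°an = +1.492 − (+0.860) = +0.632 V; n = 6.
For the overall reaction 2 Au3+(aq) + 3 Hg(l) → 2 Au(s) + 3 Hg2+(aq), Q = [Hg2+(aq)]^3 / [Au3+(aq)]^2 = 1.9×10^−7, giving log Q = −6.721.
E = E° − (0.0592/n)·log Q = +0.632 − (0.0592/6)(−6.721) = +0.698 V.

+0.698 V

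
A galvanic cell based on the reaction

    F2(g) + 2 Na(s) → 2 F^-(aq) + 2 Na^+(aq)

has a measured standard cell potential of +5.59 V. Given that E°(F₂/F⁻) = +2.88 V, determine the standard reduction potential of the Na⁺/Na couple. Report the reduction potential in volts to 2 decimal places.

In the reaction as written the F₂/F⁻ couple is reduced (cathode) and Na⁺/Na is oxidized (anode), so E°cell = E°(F₂/F⁻) − E°(Na⁺/Na).
E°(Na⁺/Na) = E°(cathode) − E°cell = +2.88 − (+5.59) = −2.71 V.

−2.71 V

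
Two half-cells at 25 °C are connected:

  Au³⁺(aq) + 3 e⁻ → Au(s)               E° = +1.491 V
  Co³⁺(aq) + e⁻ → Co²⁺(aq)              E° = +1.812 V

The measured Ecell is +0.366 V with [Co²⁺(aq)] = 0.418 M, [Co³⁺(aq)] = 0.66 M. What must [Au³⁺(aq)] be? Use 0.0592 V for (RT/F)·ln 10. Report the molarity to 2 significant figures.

0.021 M

Co³⁺/Co²⁺ is the cathode (higher E°); E°cell = +1.812 − (+1.491) = +0.321 V with n = 3.
Since E = E° − (0.0592/n)·log Q, log Q = n(E° − E)/0.0592 = −2.280.
Balancing electrons gives 3 Co³⁺(aq) + Au(s) → 3 Co²⁺(aq) + Au³⁺(aq); thus Q = ([Co²⁺(aq)]^3·[Au³⁺(aq)]) / [Co³⁺(aq)]^3.
Isolating [Au³⁺(aq)] in Q = 10^{−2.280} yields log [Au³⁺(aq)] = −1.685, i.e. 0.021 M.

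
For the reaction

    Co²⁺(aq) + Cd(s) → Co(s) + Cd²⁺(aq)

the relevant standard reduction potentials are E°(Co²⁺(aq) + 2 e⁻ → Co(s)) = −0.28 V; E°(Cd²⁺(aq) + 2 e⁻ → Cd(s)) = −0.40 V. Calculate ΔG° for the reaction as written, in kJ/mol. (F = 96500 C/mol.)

−23.2 kJ/mol

In the reaction as written Co²⁺(aq) is reduced, so the Co²⁺/Co couple is the cathode and Cd²⁺/Cd is the anode.
E°cell = −0.28 − (−0.40) = +0.12 V; balancing electrons gives n = 2.
ΔG° = −nFE°cell = −(2)(96500)(+0.12) J/mol = −23.2 kJ/mol.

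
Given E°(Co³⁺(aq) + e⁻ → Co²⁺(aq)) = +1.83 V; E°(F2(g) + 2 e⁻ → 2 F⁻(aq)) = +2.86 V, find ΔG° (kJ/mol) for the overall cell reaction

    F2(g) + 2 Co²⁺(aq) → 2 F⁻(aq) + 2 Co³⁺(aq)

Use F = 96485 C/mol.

In the reaction as written F2(g) is reduced, so the F₂/F⁻ couple is the cathode and Co³⁺/Co²⁺ is the anode.
E°cell = +2.86 − (+1.83) = +1.03 V; balancing electrons gives n = 2.
ΔG° = −nFE°cell = −(2)(96485)(+1.03) J/mol = −199 kJ/mol.

−199 kJ/mol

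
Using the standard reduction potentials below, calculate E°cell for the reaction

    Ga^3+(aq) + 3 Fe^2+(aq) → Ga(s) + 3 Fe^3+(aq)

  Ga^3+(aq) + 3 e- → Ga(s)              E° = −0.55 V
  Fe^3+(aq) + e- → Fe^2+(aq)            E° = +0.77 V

In the reaction as written, Ga^3+(aq) is reduced (cathode) and Fe^3+(aq) is produced by oxidation at the anode.
E°cell = E°(cathode) − E°(anode) = −0.55 − (+0.77) = −1.32 V.

−1.32 V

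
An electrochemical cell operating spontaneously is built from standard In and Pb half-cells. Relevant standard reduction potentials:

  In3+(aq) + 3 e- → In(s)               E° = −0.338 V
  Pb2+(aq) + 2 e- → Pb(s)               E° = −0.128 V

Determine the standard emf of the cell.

+0.210 V

Of the two couples in this cell, the one with the more positive reduction potential is reduced at the cathode: here that is Pb²⁺/Pb (−0.128 V); In³⁺/In (−0.338 V) is the anode.
E°cell = E°(cathode) − E°(anode) = −0.128 − (−0.338) = +0.210 V.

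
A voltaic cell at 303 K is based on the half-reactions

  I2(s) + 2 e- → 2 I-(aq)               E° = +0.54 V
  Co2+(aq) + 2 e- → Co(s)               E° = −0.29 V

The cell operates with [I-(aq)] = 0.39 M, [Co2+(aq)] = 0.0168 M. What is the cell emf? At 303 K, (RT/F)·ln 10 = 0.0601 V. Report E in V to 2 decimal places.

Since E°(I₂/I⁻) > E°(Co²⁺/Co), I₂/I⁻ serves as the cathode.
The standard potential is +0.54 − (−0.29) = +0.83 V and the balanced reaction transfers n = 2 electrons.
Balancing gives I2(s) + Co(s) → 2 I-(aq) + Co2+(aq); hence Q = [I-(aq)]^2·[Co2+(aq)] = 0.00256 (log Q = −2.593).
By the Nernst equation, E = +0.83 − (0.0601/2)·(−2.593) = +0.91 V.

+0.91 V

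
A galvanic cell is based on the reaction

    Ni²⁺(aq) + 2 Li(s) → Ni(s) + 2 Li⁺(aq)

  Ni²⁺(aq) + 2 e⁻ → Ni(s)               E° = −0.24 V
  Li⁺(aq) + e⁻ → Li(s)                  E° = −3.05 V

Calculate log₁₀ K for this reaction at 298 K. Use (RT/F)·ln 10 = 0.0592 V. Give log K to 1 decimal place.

The Ni²⁺/Ni couple is reduced (cathode); E°cell = −0.24 − (−3.05) = +2.81 V with n = 2.
At equilibrium E = 0, so log K = nE°cell / 0.0592 = (2)(+2.81) / 0.0592 = 94.9.

log K = 94.9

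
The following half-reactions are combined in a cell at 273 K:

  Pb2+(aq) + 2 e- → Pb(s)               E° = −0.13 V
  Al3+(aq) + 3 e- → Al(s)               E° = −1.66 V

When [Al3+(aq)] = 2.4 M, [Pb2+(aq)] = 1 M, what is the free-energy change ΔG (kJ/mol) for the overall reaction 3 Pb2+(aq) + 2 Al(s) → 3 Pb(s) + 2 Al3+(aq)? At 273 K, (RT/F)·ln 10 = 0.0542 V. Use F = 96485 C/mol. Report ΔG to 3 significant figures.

With Pb²⁺/Pb reduced at the cathode, E°cell = −0.13 − (−1.66) = +1.53 V and n = 6.
Here Q = [Al3+(aq)]^2 / [Pb2+(aq)]^3 = 5.76 (log Q = 0.760), giving E = +1.53 − (0.0542/6)·(0.760) = +1.5231 V.
Then ΔG = −nFE = −6 × 96485 × +1.5231 J/mol = −882 kJ/mol.

−882 kJ/mol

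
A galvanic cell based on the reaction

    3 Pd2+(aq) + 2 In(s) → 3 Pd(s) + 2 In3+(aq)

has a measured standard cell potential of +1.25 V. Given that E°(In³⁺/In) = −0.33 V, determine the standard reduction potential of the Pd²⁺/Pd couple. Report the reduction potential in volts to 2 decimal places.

+0.92 V

In the reaction as written the Pd²⁺/Pd couple is reduced (cathode) and In³⁺/In is oxidized (anode), so E°cell = E°(Pd²⁺/Pd) − E°(In³⁺/In).
E°(Pd²⁺/Pd) = E°cell + E°(anode) = +1.25 + (−0.33) = +0.92 V.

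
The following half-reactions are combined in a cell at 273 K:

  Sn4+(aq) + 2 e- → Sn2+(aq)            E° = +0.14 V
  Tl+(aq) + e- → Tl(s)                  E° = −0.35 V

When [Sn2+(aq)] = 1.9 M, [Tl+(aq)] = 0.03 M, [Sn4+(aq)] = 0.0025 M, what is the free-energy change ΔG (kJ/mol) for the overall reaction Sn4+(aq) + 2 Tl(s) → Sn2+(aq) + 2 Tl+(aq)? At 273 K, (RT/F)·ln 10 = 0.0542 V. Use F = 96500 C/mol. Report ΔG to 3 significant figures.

−95.4 kJ/mol

E°cell = +0.14 − (−0.35) = +0.49 V; the balanced reaction transfers n = 2 electrons.
The reaction quotient is ([Sn2+(aq)]·[Tl+(aq)]^2) / [Sn4+(aq)] = 0.684; by Nernst, E = +0.49 − (0.0542/2)(−0.165) = +0.4945 V.
Finally ΔG = −nFE = −(2)(96500 C/mol)(+0.4945 V) = −95.4 kJ/mol.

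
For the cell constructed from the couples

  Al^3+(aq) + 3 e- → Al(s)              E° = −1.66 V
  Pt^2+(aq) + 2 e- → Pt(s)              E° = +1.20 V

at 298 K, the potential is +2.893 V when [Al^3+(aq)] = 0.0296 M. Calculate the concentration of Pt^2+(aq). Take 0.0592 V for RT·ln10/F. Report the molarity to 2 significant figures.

1.2 M

The Pt²⁺/Pt couple has the larger reduction potential, so it is the cathode: E°cell = +1.20 − (−1.66) = +2.86 V and n = 6.
Rearranging E = E° − (0.0592/n)·log Q gives log Q = 6(+2.86 − (+2.893))/0.0592 = −3.345.
For 3 Pt^2+(aq) + 2 Al(s) → 3 Pt(s) + 2 Al^3+(aq), the reaction quotient is Q = [Al^3+(aq)]^2 / [Pt^2+(aq)]^3.
Substituting the known concentrations and solving, log [Pt^2+(aq)] = 0.096 and [Pt^2+(aq)] = 1.2 M.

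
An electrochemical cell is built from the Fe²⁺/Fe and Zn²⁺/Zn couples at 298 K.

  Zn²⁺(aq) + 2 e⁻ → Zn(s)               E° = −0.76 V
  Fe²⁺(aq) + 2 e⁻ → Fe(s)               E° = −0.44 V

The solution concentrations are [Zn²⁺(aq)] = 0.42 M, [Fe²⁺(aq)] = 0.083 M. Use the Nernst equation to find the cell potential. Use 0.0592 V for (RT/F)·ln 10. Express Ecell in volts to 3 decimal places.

Since E°(Fe²⁺/Fe) > E°(Zn²⁺/Zn), Fe²⁺/Fe serves as the cathode.
E°cell = E°cat − E°an = −0.44 − (−0.76) = +0.32 V; n = 2.
Balancing gives Fe²⁺(aq) + Zn(s) → Fe(s) + Zn²⁺(aq); hence Q = [Zn²⁺(aq)] / [Fe²⁺(aq)] = 5.06 (log Q = 0.704).
Applying E = E° − (RT ln10/nF)·log Q gives +0.32 − (0.0592/2)(0.704) = +0.299 V.

+0.299 V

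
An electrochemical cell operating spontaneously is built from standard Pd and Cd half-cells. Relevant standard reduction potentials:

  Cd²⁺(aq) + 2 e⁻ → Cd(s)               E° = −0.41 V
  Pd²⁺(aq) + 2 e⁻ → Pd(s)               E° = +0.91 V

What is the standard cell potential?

+1.32 V

The Pd²⁺/Pd couple has the higher E°, so Pd ion is reduced (cathode) and Cd is oxidized (anode).
E°cell = E°(cathode) − E°(anode) = +0.91 − (−0.41) = +1.32 V.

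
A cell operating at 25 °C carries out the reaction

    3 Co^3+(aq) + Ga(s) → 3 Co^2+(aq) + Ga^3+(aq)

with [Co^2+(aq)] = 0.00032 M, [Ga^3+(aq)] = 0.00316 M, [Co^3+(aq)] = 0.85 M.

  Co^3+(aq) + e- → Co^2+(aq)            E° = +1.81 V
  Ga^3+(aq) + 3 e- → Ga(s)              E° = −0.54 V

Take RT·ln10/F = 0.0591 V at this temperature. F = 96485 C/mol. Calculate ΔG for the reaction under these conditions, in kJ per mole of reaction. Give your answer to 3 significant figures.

−753 kJ/mol

The standard cell potential is +1.81 − (−0.54) = +2.35 V, with n = 3 electrons in the balanced equation.
The reaction quotient is ([Co^2+(aq)]^3·[Ga^3+(aq)]) / [Co^3+(aq)]^3 = 1.69×10^−13; by Nernst, E = +2.35 − (0.0591/3)(−12.773) = +2.6016 V.
Then ΔG = −nFE = −3 × 96485 × +2.6016 J/mol = −753 kJ/mol.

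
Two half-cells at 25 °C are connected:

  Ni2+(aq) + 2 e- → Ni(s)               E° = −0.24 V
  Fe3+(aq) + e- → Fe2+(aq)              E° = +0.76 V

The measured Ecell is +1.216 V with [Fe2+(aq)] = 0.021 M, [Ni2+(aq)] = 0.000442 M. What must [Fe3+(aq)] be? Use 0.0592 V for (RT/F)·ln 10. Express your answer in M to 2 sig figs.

Fe³⁺/Fe²⁺ is the cathode (higher E°); E°cell = +0.76 − (−0.24) = +1.00 V with n = 2.
From the Nernst equation, log Q = n(E° − E)/0.0592 = 2·(+1.00 − (+1.216))/0.0592 = −7.297.
Balancing electrons gives 2 Fe3+(aq) + Ni(s) → 2 Fe2+(aq) + Ni2+(aq); thus Q = ([Fe2+(aq)]^2·[Ni2+(aq)]) / [Fe3+(aq)]^2.
Solving for the unknown gives log [Fe3+(aq)] = 0.293, so [Fe3+(aq)] ≈ 2.0 M.

2.0 M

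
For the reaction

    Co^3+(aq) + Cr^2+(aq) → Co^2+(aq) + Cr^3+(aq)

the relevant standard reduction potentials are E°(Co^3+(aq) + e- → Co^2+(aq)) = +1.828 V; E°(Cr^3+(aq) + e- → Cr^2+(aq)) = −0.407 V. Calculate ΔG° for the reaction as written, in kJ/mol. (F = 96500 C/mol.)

−216 kJ/mol

In the reaction as written Co^3+(aq) is reduced, so the Co³⁺/Co²⁺ couple is the cathode and Cr³⁺/Cr²⁺ is the anode.
E°cell = +1.828 − (−0.407) = +2.235 V; balancing electrons gives n = 1.
ΔG° = −nFE°cell = −(1)(96500)(+2.235) J/mol = −216 kJ/mol.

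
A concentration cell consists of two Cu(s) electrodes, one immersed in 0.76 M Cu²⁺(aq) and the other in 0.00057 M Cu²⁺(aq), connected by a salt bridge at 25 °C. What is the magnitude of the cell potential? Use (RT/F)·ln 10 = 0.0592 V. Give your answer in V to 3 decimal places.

For a concentration cell E°cell = 0, since both electrodes use the same couple.
The compartment with the higher Cu²⁺(aq) concentration (0.76 M) acts as the cathode; ions are reduced there and produced at the dilute (0.00057 M) anode.
With n = 2, Ecell = −(0.0592/2)·log([dilute]/[conc]) = −(0.0592/2)·log(0.00057/0.76) = +0.092 V.

0.092 V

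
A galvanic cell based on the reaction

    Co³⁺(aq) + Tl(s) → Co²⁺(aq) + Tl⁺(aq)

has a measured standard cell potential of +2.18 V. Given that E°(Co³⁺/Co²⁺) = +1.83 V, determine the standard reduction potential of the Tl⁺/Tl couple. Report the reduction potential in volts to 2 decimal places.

−0.35 V

In the reaction as written the Co³⁺/Co²⁺ couple is reduced (cathode) and Tl⁺/Tl is oxidized (anode), so E°cell = E°(Co³⁺/Co²⁺) − E°(Tl⁺/Tl).
E°(Tl⁺/Tl) = E°(cathode) − E°cell = +1.83 − (+2.18) = −0.35 V.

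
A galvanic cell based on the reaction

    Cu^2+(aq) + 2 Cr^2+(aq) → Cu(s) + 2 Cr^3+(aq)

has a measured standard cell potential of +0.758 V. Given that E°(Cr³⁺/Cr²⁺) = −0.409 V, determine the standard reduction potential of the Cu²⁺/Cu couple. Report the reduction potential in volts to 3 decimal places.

+0.349 V

In the reaction as written the Cu²⁺/Cu couple is reduced (cathode) and Cr³⁺/Cr²⁺ is oxidized (anode), so E°cell = E°(Cu²⁺/Cu) − E°(Cr³⁺/Cr²⁺).
E°(Cu²⁺/Cu) = E°cell + E°(anode) = +0.758 + (−0.409) = +0.349 V.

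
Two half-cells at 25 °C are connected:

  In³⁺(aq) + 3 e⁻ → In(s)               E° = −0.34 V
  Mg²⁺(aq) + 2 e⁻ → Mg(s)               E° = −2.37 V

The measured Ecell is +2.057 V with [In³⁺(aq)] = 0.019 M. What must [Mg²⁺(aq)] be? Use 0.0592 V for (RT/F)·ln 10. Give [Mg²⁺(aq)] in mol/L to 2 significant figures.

The In³⁺/In couple has the larger reduction potential, so it is the cathode: E°cell = −0.34 − (−2.37) = +2.03 V and n = 6.
Rearranging E = E° − (0.0592/n)·log Q gives log Q = 6(+2.03 − (+2.057))/0.0592 = −2.736.
The balanced reaction is 2 In³⁺(aq) + 3 Mg(s) → 2 In(s) + 3 Mg²⁺(aq), so Q = [Mg²⁺(aq)]^3 / [In³⁺(aq)]^2.
Substituting the known concentrations and solving, log [Mg²⁺(aq)] = −2.059 and [Mg²⁺(aq)] = 0.0087 M.

0.0087 M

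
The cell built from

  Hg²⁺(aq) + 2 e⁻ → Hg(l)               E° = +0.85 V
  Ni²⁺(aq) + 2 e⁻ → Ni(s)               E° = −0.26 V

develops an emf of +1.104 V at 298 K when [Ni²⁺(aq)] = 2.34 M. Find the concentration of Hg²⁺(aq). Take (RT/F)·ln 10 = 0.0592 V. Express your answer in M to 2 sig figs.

The Hg²⁺/Hg couple has the larger reduction potential, so it is the cathode: E°cell = +0.85 − (−0.26) = +1.11 V and n = 2.
Rearranging E = E° − (0.0592/n)·log Q gives log Q = 2(+1.11 − (+1.104))/0.0592 = 0.203.
The balanced reaction is Hg²⁺(aq) + Ni(s) → Hg(l) + Ni²⁺(aq), so Q = [Ni²⁺(aq)] / [Hg²⁺(aq)].
Isolating [Hg²⁺(aq)] in Q = 10^{0.203} yields log [Hg²⁺(aq)] = 0.166, i.e. 1.5 M.

1.5 M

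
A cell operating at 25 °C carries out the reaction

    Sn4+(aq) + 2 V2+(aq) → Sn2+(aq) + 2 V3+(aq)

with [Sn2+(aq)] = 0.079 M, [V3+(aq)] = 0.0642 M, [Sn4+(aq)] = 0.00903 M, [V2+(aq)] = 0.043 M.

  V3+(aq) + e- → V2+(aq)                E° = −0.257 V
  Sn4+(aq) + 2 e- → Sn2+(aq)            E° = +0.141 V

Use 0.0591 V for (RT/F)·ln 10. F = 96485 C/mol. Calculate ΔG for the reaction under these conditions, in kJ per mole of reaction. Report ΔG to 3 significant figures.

−69.4 kJ/mol

With Sn⁴⁺/Sn²⁺ reduced at the cathode, E°cell = +0.141 − (−0.257) = +0.398 V and n = 2.
Q = ([Sn2+(aq)]·[V3+(aq)]^2) / ([Sn4+(aq)]·[V2+(aq)]^2) = 19.5, so log Q = 1.290 and E = +0.398 − (0.0591/2)(1.290) = +0.3599 V.
ΔG = −nFE = −(2)(96485)(+0.3599) J/mol = −69.4 kJ/mol.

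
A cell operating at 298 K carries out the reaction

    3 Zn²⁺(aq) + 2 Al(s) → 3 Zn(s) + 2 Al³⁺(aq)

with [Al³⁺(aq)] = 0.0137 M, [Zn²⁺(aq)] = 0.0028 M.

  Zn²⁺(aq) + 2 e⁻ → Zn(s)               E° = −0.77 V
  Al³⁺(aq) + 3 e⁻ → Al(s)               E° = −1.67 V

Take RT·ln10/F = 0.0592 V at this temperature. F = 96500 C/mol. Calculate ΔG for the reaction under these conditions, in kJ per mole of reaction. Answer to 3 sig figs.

−499 kJ/mol

The standard cell potential is −0.77 − (−1.67) = +0.90 V, with n = 6 electrons in the balanced equation.
The reaction quotient is [Al³⁺(aq)]^2 / [Zn²⁺(aq)]^3 = 8.55×10^3; by Nernst, E = +0.90 − (0.0592/6)(3.932) = +0.8612 V.
Then ΔG = −nFE = −6 × 96500 × +0.8612 J/mol = −499 kJ/mol.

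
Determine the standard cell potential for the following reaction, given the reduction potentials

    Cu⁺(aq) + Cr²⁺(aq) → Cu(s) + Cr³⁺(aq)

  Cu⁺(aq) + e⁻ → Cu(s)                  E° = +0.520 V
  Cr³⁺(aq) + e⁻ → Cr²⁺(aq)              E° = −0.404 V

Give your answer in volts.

In the reaction as written, Cu⁺(aq) is reduced (cathode) and Cr³⁺(aq) is produced by oxidation at the anode.
E°cell = E°(cathode) − E°(anode) = +0.520 − (−0.404) = +0.924 V.

+0.924 V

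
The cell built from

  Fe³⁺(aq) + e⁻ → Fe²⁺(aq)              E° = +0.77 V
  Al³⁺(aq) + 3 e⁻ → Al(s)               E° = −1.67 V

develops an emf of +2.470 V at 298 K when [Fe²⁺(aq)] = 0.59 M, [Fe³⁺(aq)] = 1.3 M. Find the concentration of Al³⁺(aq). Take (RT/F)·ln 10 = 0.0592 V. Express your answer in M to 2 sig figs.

0.32 M

The Fe³⁺/Fe²⁺ couple has the larger reduction potential, so it is the cathode: E°cell = +0.77 − (−1.67) = +2.44 V and n = 3.
Rearranging E = E° − (0.0592/n)·log Q gives log Q = 3(+2.44 − (+2.470))/0.0592 = −1.520.
For 3 Fe³⁺(aq) + Al(s) → 3 Fe²⁺(aq) + Al³⁺(aq), the reaction quotient is Q = ([Fe²⁺(aq)]^3·[Al³⁺(aq)]) / [Fe³⁺(aq)]^3.
Isolating [Al³⁺(aq)] in Q = 10^{−1.520} yields log [Al³⁺(aq)] = −0.491, i.e. 0.32 M.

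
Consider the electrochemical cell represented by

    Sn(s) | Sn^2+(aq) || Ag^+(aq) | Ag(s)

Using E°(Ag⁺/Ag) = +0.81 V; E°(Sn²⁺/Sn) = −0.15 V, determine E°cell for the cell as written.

+0.96 V

By convention the left-hand electrode in cell notation is the anode (oxidation) and the right-hand electrode is the cathode (reduction).
E°cell = E°(right) − E°(left) = +0.81 − (−0.15) = +0.96 V.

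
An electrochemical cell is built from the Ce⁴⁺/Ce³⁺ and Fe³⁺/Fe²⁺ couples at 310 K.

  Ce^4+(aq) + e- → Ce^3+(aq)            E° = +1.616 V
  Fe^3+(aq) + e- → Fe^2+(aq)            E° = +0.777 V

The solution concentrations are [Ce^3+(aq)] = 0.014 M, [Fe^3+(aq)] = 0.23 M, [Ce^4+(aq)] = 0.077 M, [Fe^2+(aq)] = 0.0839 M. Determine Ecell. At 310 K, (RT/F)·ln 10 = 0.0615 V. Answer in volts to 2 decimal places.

+0.86 V

The Ce⁴⁺/Ce³⁺ couple has the more positive E°, so it is the cathode; Fe³⁺/Fe²⁺ is the anode.
E°cell = E°cat − E°an = +1.616 − (+0.777) = +0.839 V; n = 1.
For the overall reaction Ce^4+(aq) + Fe^2+(aq) → Ce^3+(aq) + Fe^3+(aq), Q = ([Ce^3+(aq)]·[Fe^3+(aq)]) / ([Ce^4+(aq)]·[Fe^2+(aq)]) = 0.498, giving log Q = −0.302.
By the Nernst equation, E = +0.839 − (0.0615/1)·(−0.302) = +0.86 V.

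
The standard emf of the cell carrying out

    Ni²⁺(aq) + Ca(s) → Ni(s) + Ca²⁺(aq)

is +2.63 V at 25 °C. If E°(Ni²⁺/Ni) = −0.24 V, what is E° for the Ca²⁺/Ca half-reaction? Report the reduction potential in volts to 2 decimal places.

−2.87 V

In the reaction as written the Ni²⁺/Ni couple is reduced (cathode) and Ca²⁺/Ca is oxidized (anode), so E°cell = E°(Ni²⁺/Ni) − E°(Ca²⁺/Ca).
E°(Ca²⁺/Ca) = E°(cathode) − E°cell = −0.24 − (+2.63) = −2.87 V.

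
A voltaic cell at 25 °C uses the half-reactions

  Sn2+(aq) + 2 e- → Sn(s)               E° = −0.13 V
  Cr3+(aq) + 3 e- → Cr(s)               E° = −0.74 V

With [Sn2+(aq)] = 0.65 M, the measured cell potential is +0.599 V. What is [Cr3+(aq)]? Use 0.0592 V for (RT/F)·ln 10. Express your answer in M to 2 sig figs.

1.9 M

Sn²⁺/Sn is the cathode (higher E°); E°cell = −0.13 − (−0.74) = +0.61 V with n = 6.
Rearranging E = E° − (0.0592/n)·log Q gives log Q = 6(+0.61 − (+0.599))/0.0592 = 1.115.
The balanced reaction is 3 Sn2+(aq) + 2 Cr(s) → 3 Sn(s) + 2 Cr3+(aq), so Q = [Cr3+(aq)]^2 / [Sn2+(aq)]^3.
Isolating [Cr3+(aq)] in Q = 10^{1.115} yields log [Cr3+(aq)] = 0.277, i.e. 1.9 M.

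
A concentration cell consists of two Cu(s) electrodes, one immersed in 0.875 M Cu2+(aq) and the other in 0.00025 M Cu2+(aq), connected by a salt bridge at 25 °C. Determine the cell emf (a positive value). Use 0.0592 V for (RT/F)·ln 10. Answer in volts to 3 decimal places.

0.105 V

For a concentration cell E°cell = 0, since both electrodes use the same couple.
The compartment with the higher Cu2+(aq) concentration (0.875 M) acts as the cathode; ions are reduced there and produced at the dilute (0.00025 M) anode.
With n = 2, Ecell = −(0.0592/2)·log([dilute]/[conc]) = −(0.0592/2)·log(0.00025/0.875) = +0.105 V.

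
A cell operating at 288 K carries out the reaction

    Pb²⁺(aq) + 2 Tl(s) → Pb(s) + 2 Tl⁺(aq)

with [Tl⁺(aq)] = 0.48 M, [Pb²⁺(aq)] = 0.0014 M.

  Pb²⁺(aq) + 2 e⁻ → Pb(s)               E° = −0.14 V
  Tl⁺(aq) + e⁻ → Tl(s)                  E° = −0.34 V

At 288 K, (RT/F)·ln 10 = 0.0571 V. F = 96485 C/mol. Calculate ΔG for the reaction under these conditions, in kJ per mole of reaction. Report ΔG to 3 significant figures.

−26.4 kJ/mol

E°cell = −0.14 − (−0.34) = +0.20 V; the balanced reaction transfers n = 2 electrons.
Here Q = [Tl⁺(aq)]^2 / [Pb²⁺(aq)] = 165 (log Q = 2.216), giving E = +0.20 − (0.0571/2)·(2.216) = +0.1367 V.
Then ΔG = −nFE = −2 × 96485 × +0.1367 J/mol = −26.4 kJ/mol.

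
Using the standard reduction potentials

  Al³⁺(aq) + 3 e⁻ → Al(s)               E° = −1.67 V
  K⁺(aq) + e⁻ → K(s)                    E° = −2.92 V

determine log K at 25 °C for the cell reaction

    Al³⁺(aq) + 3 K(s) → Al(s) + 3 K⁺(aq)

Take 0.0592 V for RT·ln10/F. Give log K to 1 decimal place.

The Al³⁺/Al couple is reduced (cathode); E°cell = −1.67 − (−2.92) = +1.25 V with n = 3.
At equilibrium E = 0, so log K = nE°cell / 0.0592 = (3)(+1.25) / 0.0592 = 63.3.

log K = 63.3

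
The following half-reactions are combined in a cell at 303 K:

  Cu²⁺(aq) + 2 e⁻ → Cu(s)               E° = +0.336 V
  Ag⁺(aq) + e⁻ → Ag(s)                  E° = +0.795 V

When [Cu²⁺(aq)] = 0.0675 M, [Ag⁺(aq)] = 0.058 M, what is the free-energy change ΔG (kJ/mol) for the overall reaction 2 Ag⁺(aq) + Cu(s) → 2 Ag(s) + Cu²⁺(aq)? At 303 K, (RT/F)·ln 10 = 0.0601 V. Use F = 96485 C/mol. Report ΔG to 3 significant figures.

With Ag⁺/Ag reduced at the cathode, E°cell = +0.795 − (+0.336) = +0.459 V and n = 2.
Here Q = [Cu²⁺(aq)] / [Ag⁺(aq)]^2 = 20.1 (log Q = 1.302), giving E = +0.459 − (0.0601/2)·(1.302) = +0.4199 V.
Finally ΔG = −nFE = −(2)(96485 C/mol)(+0.4199 V) = −81.0 kJ/mol.

−81.0 kJ/mol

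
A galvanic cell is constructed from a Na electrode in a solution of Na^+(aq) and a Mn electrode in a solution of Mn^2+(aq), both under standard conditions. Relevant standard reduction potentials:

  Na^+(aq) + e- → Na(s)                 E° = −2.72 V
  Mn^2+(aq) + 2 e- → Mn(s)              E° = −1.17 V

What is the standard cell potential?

Of the two couples in this cell, the one with the more positive reduction potential is reduced at the cathode: here that is Mn²⁺/Mn (−1.17 V); Na⁺/Na (−2.72 V) is the anode.
E°cell = E°(cathode) − E°(anode) = −1.17 − (−2.72) = +1.55 V.

+1.55 V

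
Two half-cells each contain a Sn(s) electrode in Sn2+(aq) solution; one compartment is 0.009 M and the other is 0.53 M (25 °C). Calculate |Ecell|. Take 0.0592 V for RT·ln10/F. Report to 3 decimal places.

For a concentration cell E°cell = 0, since both electrodes use the same couple.
The compartment with the higher Sn2+(aq) concentration (0.53 M) acts as the cathode; ions are reduced there and produced at the dilute (0.009 M) anode.
With n = 2, Ecell = −(0.0592/2)·log([dilute]/[conc]) = −(0.0592/2)·log(0.009/0.53) = +0.052 V.

0.052 V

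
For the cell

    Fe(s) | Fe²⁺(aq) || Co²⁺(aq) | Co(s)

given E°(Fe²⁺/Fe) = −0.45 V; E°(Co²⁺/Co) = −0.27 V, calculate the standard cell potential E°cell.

+0.18 V

By convention the left-hand electrode in cell notation is the anode (oxidation) and the right-hand electrode is the cathode (reduction).
E°cell = E°(right) − E°(left) = −0.27 − (−0.45) = +0.18 V.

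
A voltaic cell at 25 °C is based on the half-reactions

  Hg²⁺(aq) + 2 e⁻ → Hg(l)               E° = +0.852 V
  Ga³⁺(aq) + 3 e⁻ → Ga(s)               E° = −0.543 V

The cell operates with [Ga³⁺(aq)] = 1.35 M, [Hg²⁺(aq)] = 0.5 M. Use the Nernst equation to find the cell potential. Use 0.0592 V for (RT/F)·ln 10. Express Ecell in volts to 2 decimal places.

Hg²⁺/Hg is reduced (cathode, E° = +0.852 V) and Ga³⁺/Ga is oxidized (anode).
E°cell = E°cat − E°an = +0.852 − (−0.543) = +1.395 V; n = 6.
The balanced reaction is 3 Hg²⁺(aq) + 2 Ga(s) → 3 Hg(l) + 2 Ga³⁺(aq), so Q = [Ga³⁺(aq)]^2 / [Hg²⁺(aq)]^3 = 14.6 and log Q = 1.164.
E = E° − (0.0592/n)·log Q = +1.395 − (0.0592/6)(1.164) = +1.38 V.

+1.38 V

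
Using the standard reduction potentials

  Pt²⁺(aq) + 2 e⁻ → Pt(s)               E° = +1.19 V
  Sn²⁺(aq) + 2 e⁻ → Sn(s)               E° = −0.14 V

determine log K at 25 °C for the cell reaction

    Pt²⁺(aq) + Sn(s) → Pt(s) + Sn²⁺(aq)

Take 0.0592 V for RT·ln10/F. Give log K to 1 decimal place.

log K = 44.9

The Pt²⁺/Pt couple is reduced (cathode); E°cell = +1.19 − (−0.14) = +1.33 V with n = 2.
At equilibrium E = 0, so log K = nE°cell / 0.0592 = (2)(+1.33) / 0.0592 = 44.9.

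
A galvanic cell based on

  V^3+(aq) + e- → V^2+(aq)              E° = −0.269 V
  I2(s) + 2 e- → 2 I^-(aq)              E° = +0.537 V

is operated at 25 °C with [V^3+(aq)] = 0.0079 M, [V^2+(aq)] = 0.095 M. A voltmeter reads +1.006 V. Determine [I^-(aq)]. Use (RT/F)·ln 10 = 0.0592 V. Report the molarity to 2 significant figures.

0.0050 M

The I₂/I⁻ couple has the larger reduction potential, so it is the cathode: E°cell = +0.537 − (−0.269) = +0.806 V and n = 2.
Since E = E° − (0.0592/n)·log Q, log Q = n(E° − E)/0.0592 = −6.757.
For I2(s) + 2 V^2+(aq) → 2 I^-(aq) + 2 V^3+(aq), the reaction quotient is Q = ([I^-(aq)]^2·[V^3+(aq)]^2) / [V^2+(aq)]^2.
Substituting the known concentrations and solving, log [I^-(aq)] = −2.298 and [I^-(aq)] = 0.0050 M.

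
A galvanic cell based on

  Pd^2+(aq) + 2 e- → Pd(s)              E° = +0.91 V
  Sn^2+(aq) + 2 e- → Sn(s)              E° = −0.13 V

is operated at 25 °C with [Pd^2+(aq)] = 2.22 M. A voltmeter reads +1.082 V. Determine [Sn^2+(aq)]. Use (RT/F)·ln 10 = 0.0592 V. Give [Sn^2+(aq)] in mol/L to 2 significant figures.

The Pd²⁺/Pd couple has the larger reduction potential, so it is the cathode: E°cell = +0.91 − (−0.13) = +1.04 V and n = 2.
From the Nernst equation, log Q = n(E° − E)/0.0592 = 2·(+1.04 − (+1.082))/0.0592 = −1.419.
Balancing electrons gives Pd^2+(aq) + Sn(s) → Pd(s) + Sn^2+(aq); thus Q = [Sn^2+(aq)] / [Pd^2+(aq)].
Solving for the unknown gives log [Sn^2+(aq)] = −1.073, so [Sn^2+(aq)] ≈ 0.085 M.

0.085 M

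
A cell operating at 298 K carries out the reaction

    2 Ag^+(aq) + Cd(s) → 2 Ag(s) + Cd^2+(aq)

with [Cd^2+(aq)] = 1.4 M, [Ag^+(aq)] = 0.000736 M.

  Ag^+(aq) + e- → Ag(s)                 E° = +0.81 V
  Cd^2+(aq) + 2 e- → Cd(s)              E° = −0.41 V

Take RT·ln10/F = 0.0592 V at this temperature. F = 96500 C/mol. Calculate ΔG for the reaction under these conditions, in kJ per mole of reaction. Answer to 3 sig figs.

The standard cell potential is +0.81 − (−0.41) = +1.22 V, with n = 2 electrons in the balanced equation.
Q = [Cd^2+(aq)] / [Ag^+(aq)]^2 = 2.58×10^6, so log Q = 6.412 and E = +1.22 − (0.0592/2)(6.412) = +1.0302 V.
Then ΔG = −nFE = −2 × 96500 × +1.0302 J/mol = −199 kJ/mol.

−199 kJ/mol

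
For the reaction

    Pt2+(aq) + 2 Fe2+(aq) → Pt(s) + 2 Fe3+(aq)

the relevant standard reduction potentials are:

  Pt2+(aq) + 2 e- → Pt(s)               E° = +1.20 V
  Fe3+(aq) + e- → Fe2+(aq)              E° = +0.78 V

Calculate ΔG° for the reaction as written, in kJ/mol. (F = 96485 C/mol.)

−81.0 kJ/mol

In the reaction as written Pt2+(aq) is reduced, so the Pt²⁺/Pt couple is the cathode and Fe³⁺/Fe²⁺ is the anode.
E°cell = +1.20 − (+0.78) = +0.42 V; balancing electrons gives n = 2.
ΔG° = −nFE°cell = −(2)(96485)(+0.42) J/mol = −81.0 kJ/mol.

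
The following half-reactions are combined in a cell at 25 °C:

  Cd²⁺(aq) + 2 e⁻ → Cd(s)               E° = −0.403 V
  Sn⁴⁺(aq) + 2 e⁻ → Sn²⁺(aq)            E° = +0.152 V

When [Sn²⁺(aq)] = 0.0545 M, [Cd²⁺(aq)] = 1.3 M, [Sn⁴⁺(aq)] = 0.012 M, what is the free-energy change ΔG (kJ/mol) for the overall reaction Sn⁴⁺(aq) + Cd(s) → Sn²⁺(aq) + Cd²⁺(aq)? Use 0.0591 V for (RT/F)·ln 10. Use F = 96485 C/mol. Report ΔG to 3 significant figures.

−103 kJ/mol

With Sn⁴⁺/Sn²⁺ reduced at the cathode, E°cell = +0.152 − (−0.403) = +0.555 V and n = 2.
The reaction quotient is ([Sn²⁺(aq)]·[Cd²⁺(aq)]) / [Sn⁴⁺(aq)] = 5.9; by Nernst, E = +0.555 − (0.0591/2)(0.771) = +0.5322 V.
Then ΔG = −nFE = −2 × 96485 × +0.5322 J/mol = −103 kJ/mol.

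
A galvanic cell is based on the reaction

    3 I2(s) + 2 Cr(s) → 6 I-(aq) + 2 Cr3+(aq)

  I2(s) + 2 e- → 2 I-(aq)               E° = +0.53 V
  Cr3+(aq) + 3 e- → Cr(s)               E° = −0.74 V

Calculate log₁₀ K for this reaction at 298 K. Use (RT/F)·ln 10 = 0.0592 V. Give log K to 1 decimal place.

log K = 128.7

The I₂/I⁻ couple is reduced (cathode); E°cell = +0.53 − (−0.74) = +1.27 V with n = 6.
At equilibrium E = 0, so log K = nE°cell / 0.0592 = (6)(+1.27) / 0.0592 = 128.7.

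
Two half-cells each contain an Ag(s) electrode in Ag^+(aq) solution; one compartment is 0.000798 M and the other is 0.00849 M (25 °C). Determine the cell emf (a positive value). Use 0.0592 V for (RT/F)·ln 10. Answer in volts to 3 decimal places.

For a concentration cell E°cell = 0, since both electrodes use the same couple.
The compartment with the higher Ag^+(aq) concentration (0.00849 M) acts as the cathode; ions are reduced there and produced at the dilute (0.000798 M) anode.
With n = 1, Ecell = −(0.0592/1)·log([dilute]/[conc]) = −(0.0592/1)·log(0.000798/0.00849) = +0.061 V.

0.061 V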